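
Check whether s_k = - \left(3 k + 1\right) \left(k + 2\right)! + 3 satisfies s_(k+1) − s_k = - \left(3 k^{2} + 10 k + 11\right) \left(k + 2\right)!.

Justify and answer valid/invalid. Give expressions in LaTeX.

Valid — Δs_k = t_k.

s_(k+1) = -(3*k + 4)*factorial(k + 3) + 3
s_(k+1) − s_k = -(3*k**2 + 10*k + 11)*factorial(k + 2)
(s_(k+1) − s_k) − t_k = 0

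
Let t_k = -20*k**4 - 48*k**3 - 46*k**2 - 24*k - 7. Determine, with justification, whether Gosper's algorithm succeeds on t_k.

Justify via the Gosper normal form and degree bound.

Yes. s_k = k*(-4*k**4 - 2*k**3 + 2*k**2 - k - 2).

Compute t_(k+1)/t_k: get (20*k**4 + 128*k**3 + 310*k**2 + 340*k + 145)/(20*k**4 + 48*k**3 + 46*k**2 + 24*k + 7).
Gosper form: A/B · C(k+1)/C(k) with A=1, B=1, C=k**4 + 12*k**3/5 + 23*k**2/10 + 6*k/5 + 7/20.
Need (1)·f(k+1) − (1)·f(k) = k**4 + 12*k**3/5 + 23*k**2/10 + 6*k/5 + 7/20.
Degrees (0,0,4) ⇒ d ≤ 5.
A polynomial solution: f(k) = k*(4*k**4 + 2*k**3 - 2*k**2 + k + 2)/20.
Then R = B(k−1)f/C = k*(4*k**4 + 2*k**3 - 2*k**2 + k + 2)/(20*k**4 + 48*k**3 + 46*k**2 + 24*k + 7), so s_k = R(k)·t_k = k*(-4*k**4 - 2*k**3 + 2*k**2 - k - 2).
Verify: -20*k**4 - 48*k**3 - 46*k**2 - 24*k - 7 matches t_k.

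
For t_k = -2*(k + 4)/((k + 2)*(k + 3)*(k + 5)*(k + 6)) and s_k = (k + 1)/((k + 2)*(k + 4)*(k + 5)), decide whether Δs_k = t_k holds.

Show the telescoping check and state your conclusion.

s_(k+1) = (k + 2)/((k + 3)*(k + 5)*(k + 6))
s_(k+1) − s_k = (-2*k**2 - 7*k - 2)/(k**5 + 20*k**4 + 155*k**3 + 580*k**2 + 1044*k + 720)
(s_(k+1) − s_k) − t_k = 3*(3*k + 10)/(k**5 + 20*k**4 + 155*k**3 + 580*k**2 + 1044*k + 720)

Invalid: residual 3*(3*k + 10)/(k**5 + 20*k**4 + 155*k**3 + 580*k**2 + 1044*k + 720) ≠ 0.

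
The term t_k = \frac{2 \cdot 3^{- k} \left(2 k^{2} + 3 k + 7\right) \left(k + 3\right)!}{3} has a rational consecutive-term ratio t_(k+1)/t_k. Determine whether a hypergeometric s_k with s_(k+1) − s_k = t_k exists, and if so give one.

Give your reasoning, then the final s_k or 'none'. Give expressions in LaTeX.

s_k = 2 \cdot 3^{- k} \left(2 k - 1\right) \left(k + 3\right)!

t_(k+1)/t_k = (k + 4)*(3*k + 2*(k + 1)**2 + 10)/(3*(2*k**2 + 3*k + 7)).
Normal form (A,B,C) = (k/3 + 4/3, 1, k**2 + 3*k/2 + 7/2).
f must satisfy (k/3 + 4/3)·f(k+1) − (1)·f(k) = k**2 + 3*k/2 + 7/2.
deg f ≤ 1 (via 1,0,2).
Coefficient equations give f(k) = 3*(2*k - 1)/2.
So s_k = (B(k−1)f/C)·t_k = (3*(2*k - 1)/(2*k**2 + 3*k + 7))·t_k = 2*(2*k - 1)*factorial(k + 3)/3**k.
Check: Δs_k = 2*(2*k**2 + 3*k + 7)*factorial(k + 3)/(3*3**k). ✓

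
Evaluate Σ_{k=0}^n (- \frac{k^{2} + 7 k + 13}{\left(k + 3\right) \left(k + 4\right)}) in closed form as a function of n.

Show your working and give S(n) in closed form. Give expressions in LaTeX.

t_(k+1)/t_k = (k + 3)*(7*k + (k + 1)**2 + 20)/((k + 5)*(k**2 + 7*k + 13)).
Gosper form: A/B · C(k+1)/C(k) with A=k + 3, B=k + 5, C=k**2 + 7*k + 13.
Set up (k + 3)·f(k+1) − (k + 4)·f(k) − (k**2 + 7*k + 13) = 0.
Bound: deg f ≤ 2.
A polynomial solution: f(k) = k*(3*k + 10)/3.
Get s_k = R·t_k = k*(-3*k - 10)/(3*(k + 3)) with R(k) = B(k−1)f(k)/C(k) = k*(k + 4)*(3*k + 10)/(3*(k**2 + 7*k + 13)).
Δs = (-k**2 - 7*k - 13)/(k**2 + 7*k + 12), as required.
Σ_(k=0)^n t_k = s_(n+1) − s_(0) = ((-3*n**2 - 16*n - 13)/(3*(n + 4))) − (0), i.e. (-3*n**2 - 16*n - 13)/(3*(n + 4)).

S(n) = \frac{- 3 n^{2} - 16 n - 13}{3 \left(n + 4\right)}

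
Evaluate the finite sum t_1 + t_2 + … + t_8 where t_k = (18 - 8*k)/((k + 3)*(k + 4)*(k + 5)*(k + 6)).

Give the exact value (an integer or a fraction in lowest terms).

Step 1: r(k) = (k + 3)*(4*k - 5)/((k + 7)*(4*k - 9)).
Factor: A=k + 3; B=k + 7; C=k - 9/4.
f must satisfy (k + 3)·f(k+1) − (k + 6)·f(k) = k - 9/4.
d = 3 from the (1,1,1) case.
A polynomial solution: f(k) = -k*(k**2 + 12*k + 167)/240.
Then R = B(k−1)f/C = -k*(k + 6)*(k**2 + 12*k + 167)/(60*(4*k - 9)), so s_k = R(k)·t_k = k*(k**2 + 12*k + 167)/(30*(k + 3)*(k + 4)*(k + 5)).
Verify: 2*(9 - 4*k)/(k**4 + 18*k**3 + 119*k**2 + 342*k + 360) matches t_k.
Evaluate s at k=9 and k=1: 89/1820 and 1/20; difference -1/910.

Σ = -1/910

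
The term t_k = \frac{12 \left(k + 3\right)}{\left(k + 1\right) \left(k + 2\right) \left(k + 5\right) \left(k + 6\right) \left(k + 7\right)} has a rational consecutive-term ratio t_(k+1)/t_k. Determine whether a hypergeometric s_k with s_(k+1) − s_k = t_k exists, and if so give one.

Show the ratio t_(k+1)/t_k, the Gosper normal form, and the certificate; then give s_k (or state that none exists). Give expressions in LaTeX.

s_k = \frac{2 k \left(k^{2} + 12 k + 41\right)}{15 \left(k^{3} + 12 k^{2} + 41 k + 30\right)}

Step 1: r(k) = (k + 1)*(k + 4)*(k + 5)/((k + 3)**2*(k + 8)).
Factor: A=k + 1; B=k + 8; C=k**3 + 10*k**2 + 33*k + 36.
Solve (k + 1)·f(k+1) − (k + 7)·f(k) = k**3 + 10*k**2 + 33*k + 36.
From deg A=1, deg B=1, deg C=3: d=6.
A polynomial solution: f(k) = k*(k + 2)*(k + 3)*(k + 4)*(k**2 + 12*k + 41)/90.
Certificate R = B(k−1)f/C = k*(k + 2)*(k + 7)*(k**2 + 12*k + 41)/(90*(k + 3)) gives s_k = 2*k*(k**2 + 12*k + 41)/(15*(k**3 + 12*k**2 + 41*k + 30)).
s_(k+1) − s_k = 12*(k + 3)/(k**5 + 21*k**4 + 163*k**3 + 567*k**2 + 844*k + 420) = t_k.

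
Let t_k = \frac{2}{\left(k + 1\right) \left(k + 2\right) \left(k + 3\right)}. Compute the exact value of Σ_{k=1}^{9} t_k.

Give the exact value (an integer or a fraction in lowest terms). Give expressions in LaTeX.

Ratio r(k) = (k + 1)/(k + 4).
Factor: A=k + 1; B=k + 4; C=1.
Set up (k + 1)·f(k+1) − (k + 3)·f(k) − (1) = 0.
From deg A=1, deg B=1, deg C=0: d=2.
Match coefficients ⇒ f(k) = k*(k + 3)/4.
R(k) = B(k−1)·f(k)/C(k) = k*(k + 3)**2/4; s_k = R·t_k = k*(k + 3)/(2*(k + 1)*(k + 2)).
Δs = 2/(k**3 + 6*k**2 + 11*k + 6), as required.
Σ_(k=1)^(9) t_k = s_(10) − s_(1) = 65/132 − (1/3) = 7/44.

Σ = 7/44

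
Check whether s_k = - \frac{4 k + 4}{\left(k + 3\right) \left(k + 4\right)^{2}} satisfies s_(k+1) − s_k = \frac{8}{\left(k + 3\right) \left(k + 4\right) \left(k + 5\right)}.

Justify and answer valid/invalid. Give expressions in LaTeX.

Invalid: residual \frac{12 \left(- 3 k - 13\right)}{k^{5} + 21 k^{4} + 175 k^{3} + 723 k^{2} + 1480 k + 1200} ≠ 0.

s_(k+1) = 4*(-k - 2)/((k + 4)*(k + 5)**2)
s_(k+1) − s_k = 4*(2*k**2 + 9*k + 1)/(k**5 + 21*k**4 + 175*k**3 + 723*k**2 + 1480*k + 1200)
(s_(k+1) − s_k) − t_k = 12*(-3*k - 13)/(k**5 + 21*k**4 + 175*k**3 + 723*k**2 + 1480*k + 1200)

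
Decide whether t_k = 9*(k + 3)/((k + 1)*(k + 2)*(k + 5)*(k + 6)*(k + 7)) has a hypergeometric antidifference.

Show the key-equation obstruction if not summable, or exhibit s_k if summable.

Yes. s_k = k*(k**2 + 12*k + 41)/(10*(k**3 + 12*k**2 + 41*k + 30)).

Ratio r(k) = (k + 1)*(k + 4)*(k + 5)/((k + 3)**2*(k + 8)).
Normal form (A,B,C) = (k + 1, k + 8, k**3 + 10*k**2 + 33*k + 36).
Need (k + 1)·f(k+1) − (k + 7)·f(k) = k**3 + 10*k**2 + 33*k + 36.
From deg A=1, deg B=1, deg C=3: d=6.
Match coefficients ⇒ f(k) = k*(k + 2)*(k + 3)*(k + 4)*(k**2 + 12*k + 41)/90.
Get s_k = R·t_k = k*(k**2 + 12*k + 41)/(10*(k**3 + 12*k**2 + 41*k + 30)) with R(k) = B(k−1)f(k)/C(k) = k*(k + 2)*(k + 7)*(k**2 + 12*k + 41)/(90*(k + 3)).
s_(k+1) − s_k = 9*(k + 3)/(k**5 + 21*k**4 + 163*k**3 + 567*k**2 + 844*k + 420) = t_k.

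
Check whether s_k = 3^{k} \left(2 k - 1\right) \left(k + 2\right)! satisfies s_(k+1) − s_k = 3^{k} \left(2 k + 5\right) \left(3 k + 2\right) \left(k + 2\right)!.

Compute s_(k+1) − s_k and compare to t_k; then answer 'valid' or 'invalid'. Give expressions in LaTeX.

valid; difference matches t_k

s_(k+1) = 3**(k + 1)*(2*k + 1)*factorial(k + 3)
s_(k+1) − s_k = 3**k*(2*k + 5)*(3*k + 2)*factorial(k + 2)
(s_(k+1) − s_k) − t_k = 0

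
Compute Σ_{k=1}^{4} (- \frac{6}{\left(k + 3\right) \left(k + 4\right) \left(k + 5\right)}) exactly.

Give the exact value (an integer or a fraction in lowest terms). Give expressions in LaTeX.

Σ = -13/120

t_(k+1)/t_k = (k + 3)/(k + 6).
Factor: A=k + 3; B=k + 6; C=1.
f must satisfy (k + 3)·f(k+1) − (k + 5)·f(k) = 1.
d = 2 from the (1,1,0) case.
Solving with deg f ≤ 2: f(k) = k*(k + 7)/24.
So s_k = (B(k−1)f/C)·t_k = (k*(k + 5)*(k + 7)/24)·t_k = k*(-k - 7)/(4*(k + 3)*(k + 4)).
Δs = -6/(k**3 + 12*k**2 + 47*k + 60), as required.
Evaluate s at k=5 and k=1: -5/24 and -1/10; difference -13/120.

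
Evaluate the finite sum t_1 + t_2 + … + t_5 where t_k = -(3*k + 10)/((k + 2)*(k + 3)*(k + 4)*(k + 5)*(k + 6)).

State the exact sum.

The ratio is (k + 2)*(3*k + 13)/((k + 7)*(3*k + 10)).
Take A(k)=k + 2, B(k)=k + 7, C(k)=k + 10/3.
Need (k + 2)·f(k+1) − (k + 6)·f(k) = k + 10/3.
d = 4 from the (1,1,1) case.
Match coefficients ⇒ f(k) = k*(k + 3)*(k**2 + 11*k + 38)/120.
Then R = B(k−1)f/C = k*(k + 3)*(k + 6)*(k**2 + 11*k + 38)/(40*(3*k + 10)), so s_k = R(k)·t_k = k*(-k**2 - 11*k - 38)/(40*(k**3 + 11*k**2 + 38*k + 40)).
s_(k+1) − s_k = (-3*k - 10)/(k**5 + 20*k**4 + 155*k**3 + 580*k**2 + 1044*k + 720) = t_k.
Telescoping: Σ = s_(6) − s_(1) = -21/880 − (-1/72) = -79/7920.

Σ = -79/7920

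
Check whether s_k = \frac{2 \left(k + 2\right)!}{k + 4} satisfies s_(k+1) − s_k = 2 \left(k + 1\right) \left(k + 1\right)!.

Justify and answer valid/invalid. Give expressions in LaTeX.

Invalid: residual - \frac{4 \left(k^{2} + 5 k + 3\right) \left(k + 1\right)!}{\left(k + 4\right) \left(k + 5\right)} ≠ 0.

s_(k+1) = 2*factorial(k + 3)/(k + 5)
s_(k+1) − s_k = 2*(k**2 + 6*k + 7)*factorial(k + 2)/((k + 4)*(k + 5))
(s_(k+1) − s_k) − t_k = -4*(k**2 + 5*k + 3)*factorial(k + 1)/((k + 4)*(k + 5))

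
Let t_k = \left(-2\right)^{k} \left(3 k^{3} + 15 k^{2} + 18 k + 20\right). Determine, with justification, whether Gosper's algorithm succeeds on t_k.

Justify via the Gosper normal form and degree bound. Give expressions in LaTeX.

Yes. s_k = \left(-2\right)^{k} \left(- k^{3} - 3 k^{2} - 4\right).

Step 1: r(k) = 2*(-3*k**3 - 24*k**2 - 57*k - 56)/(3*k**3 + 15*k**2 + 18*k + 20).
Gosper form: A/B · C(k+1)/C(k) with A=-2, B=1, C=k**3 + 5*k**2 + 6*k + 20/3.
f must satisfy (-2)·f(k+1) − (1)·f(k) = k**3 + 5*k**2 + 6*k + 20/3.
deg f ≤ 3 (via 0,0,3).
A polynomial solution: f(k) = -(k**3 + 3*k**2 + 4)/3.
Then R = B(k−1)f/C = -(k**3 + 3*k**2 + 4)/(3*k**3 + 15*k**2 + 18*k + 20), so s_k = R(k)·t_k = (-2)**k*(-k**3 - 3*k**2 - 4).
Δs = (-2)**k*(3*k**3 + 15*k**2 + 18*k + 20), as required.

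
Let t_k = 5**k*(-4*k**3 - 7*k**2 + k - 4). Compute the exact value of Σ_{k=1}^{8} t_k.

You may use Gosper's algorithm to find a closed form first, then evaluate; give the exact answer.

r(k) = 5*(4*k**3 + 19*k**2 + 25*k + 14)/(4*k**3 + 7*k**2 - k + 4) after simplifying.
A = 5, B = 1, C = k**3 + 7*k**2/4 - k/4 + 1.
Solve (5)·f(k+1) − (1)·f(k) = k**3 + 7*k**2/4 - k/4 + 1.
From deg A=0, deg B=0, deg C=3: d=3.
Match coefficients ⇒ f(k) = (k**3 - 2*k**2 + k + 1)/4.
R(k) = B(k−1)·f(k)/C(k) = (k**3 - 2*k**2 + k + 1)/(4*k**3 + 7*k**2 - k + 4); s_k = R·t_k = 5**k*(-k**3 + 2*k**2 - k - 1).
s_(k+1) − s_k = 5**k*(-4*k**3 - 7*k**2 + k - 4) = t_k.
Sum = s_(9) − s_(1); s_(9) = -1126953125, s_(1) = -5 ⇒ -1126953120.

Σ = -1126953120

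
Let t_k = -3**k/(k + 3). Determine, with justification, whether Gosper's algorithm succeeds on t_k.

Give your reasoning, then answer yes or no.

No; the degree bound rules out any f.

Step 1: r(k) = 3*(k + 3)/(k + 4).
Gosper form: A/B · C(k+1)/C(k) with A=3*k + 9, B=k + 4, C=1.
f must satisfy (3*k + 9)·f(k+1) − (k + 3)·f(k) = 1.
d = -1 from the (1,1,0) case.
deg f ≤ -1 is impossible — no certificate.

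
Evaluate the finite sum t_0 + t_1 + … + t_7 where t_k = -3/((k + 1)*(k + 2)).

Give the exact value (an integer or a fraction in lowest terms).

Σ = -8/3

t_(k+1)/t_k = (k + 1)/(k + 3).
Take A(k)=k + 1, B(k)=k + 3, C(k)=1.
Solve (k + 1)·f(k+1) − (k + 2)·f(k) = 1.
From deg A=1, deg B=1, deg C=0: d=1.
Match coefficients ⇒ f(k) = k.
Then R = B(k−1)f/C = k*(k + 2), so s_k = R(k)·t_k = -3*k/(k + 1).
Δs = -3/(k**2 + 3*k + 2), as required.
Sum = s_(8) − s_(0); s_(8) = -8/3, s_(0) = 0 ⇒ -8/3.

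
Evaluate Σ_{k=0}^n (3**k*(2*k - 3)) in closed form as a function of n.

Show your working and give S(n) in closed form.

Compute t_(k+1)/t_k: get 3*(2*k - 1)/(2*k - 3).
Gosper form: A/B · C(k+1)/C(k) with A=3, B=1, C=k - 3/2.
Key eq: (3)·f(k+1) = (1)·f(k) + (k - 3/2).
Bound: deg f ≤ 1.
Coefficient equations give f(k) = (k - 3)/2.
Get s_k = R·t_k = 3**k*(k - 3) with R(k) = B(k−1)f(k)/C(k) = (k - 3)/(2*k - 3).
Verify: 3**k*(2*k - 3) matches t_k.
Telescope: S(n) = s_(n+1) − s_(0) = 3**(n + 1)*(n - 2) − (-3) = 3*3**n*n - 6*3**n + 3.

S(n) = 3*3**n*n - 6*3**n + 3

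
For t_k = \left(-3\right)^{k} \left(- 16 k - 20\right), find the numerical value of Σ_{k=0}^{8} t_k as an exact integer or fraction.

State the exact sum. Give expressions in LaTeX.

r(k) = 3*(-4*k - 9)/(4*k + 5) after simplifying.
A = -3, B = 1, C = k + 5/4.
f must satisfy (-3)·f(k+1) − (1)·f(k) = k + 5/4.
Degrees (0,0,1) ⇒ d ≤ 1.
A polynomial solution: f(k) = -(2*k + 1)/8.
R(k) = B(k−1)·f(k)/C(k) = -(2*k + 1)/(2*(4*k + 5)); s_k = R·t_k = (-3)**k*(4*k + 2).
s_(k+1) − s_k = (-3)**k*(-16*k - 20) = t_k.
Sum = s_(9) − s_(0); s_(9) = -747954, s_(0) = 2 ⇒ -747956.

Σ = -747956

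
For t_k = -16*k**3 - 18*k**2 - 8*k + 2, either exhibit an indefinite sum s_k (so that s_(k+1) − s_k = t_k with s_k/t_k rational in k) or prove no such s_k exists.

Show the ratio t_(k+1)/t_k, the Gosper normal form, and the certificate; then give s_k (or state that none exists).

s_k = k*(-4*k**3 + 2*k**2 + k + 3)

Step 1: r(k) = (8*k**3 + 33*k**2 + 46*k + 20)/(8*k**3 + 9*k**2 + 4*k - 1).
Take A(k)=1, B(k)=1, C(k)=k**3 + 9*k**2/8 + k/2 - 1/8.
f must satisfy (1)·f(k+1) − (1)·f(k) = k**3 + 9*k**2/8 + k/2 - 1/8.
Degrees (0,0,3) ⇒ d ≤ 4.
Match coefficients ⇒ f(k) = k*(4*k**3 - 2*k**2 - k - 3)/16.
Get s_k = R·t_k = k*(-4*k**3 + 2*k**2 + k + 3) with R(k) = B(k−1)f(k)/C(k) = k*(4*k**3 - 2*k**2 - k - 3)/(2*(8*k**3 + 9*k**2 + 4*k - 1)).
Check: Δs_k = -16*k**3 - 18*k**2 - 8*k + 2. ✓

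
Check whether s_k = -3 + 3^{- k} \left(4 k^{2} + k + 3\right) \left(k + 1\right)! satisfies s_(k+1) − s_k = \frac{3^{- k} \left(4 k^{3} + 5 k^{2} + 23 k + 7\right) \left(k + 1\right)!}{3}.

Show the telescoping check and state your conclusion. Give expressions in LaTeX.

valid (s_(k+1) − s_k reduces to t_k)

s_(k+1) = 3**(-k - 1)*(k + 4*(k + 1)**2 + 4)*factorial(k + 2) - 3
s_(k+1) − s_k = (4*k**3 + 5*k**2 + 23*k + 7)*factorial(k + 1)/(3*3**k)
(s_(k+1) − s_k) − t_k = 0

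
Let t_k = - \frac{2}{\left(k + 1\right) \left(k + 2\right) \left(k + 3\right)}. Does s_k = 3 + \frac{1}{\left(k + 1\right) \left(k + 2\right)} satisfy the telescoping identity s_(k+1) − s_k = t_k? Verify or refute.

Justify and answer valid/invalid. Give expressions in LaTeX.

s_(k+1) = 3 + 1/((k + 2)*(k + 3))
s_(k+1) − s_k = -2/(k**3 + 6*k**2 + 11*k + 6)
(s_(k+1) − s_k) − t_k = 0

Valid: the claim telescopes to t_k.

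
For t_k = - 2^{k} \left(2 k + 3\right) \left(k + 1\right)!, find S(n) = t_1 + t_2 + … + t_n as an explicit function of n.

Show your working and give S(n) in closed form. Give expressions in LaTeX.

Compute t_(k+1)/t_k: get 2*(k + 2)*(2*k + 5)/(2*k + 3).
Factor: A=2*k + 4; B=1; C=k + 3/2.
Solve (2*k + 4)·f(k+1) − (1)·f(k) = k + 3/2.
Bound: deg f ≤ 0.
Coefficient equations give f(k) = 1/2.
Then R = B(k−1)f/C = 1/(2*k + 3), so s_k = R(k)·t_k = -2**k*factorial(k + 1).
Check: Δs_k = -2**k*(2*k + 3)*factorial(k + 1). ✓
Σ_(k=1)^n t_k = s_(n+1) − s_(1) = (-2**(n + 1)*factorial(n + 2)) − (-4), i.e. -2*2**n*factorial(n + 2) + 4.

S(n) = - 2 \cdot 2^{n} \left(n + 2\right)! + 4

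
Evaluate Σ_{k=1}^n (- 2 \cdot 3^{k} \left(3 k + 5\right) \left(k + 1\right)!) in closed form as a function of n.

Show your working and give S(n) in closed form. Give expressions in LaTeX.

The ratio is 3*(k + 2)*(3*k + 8)/(3*k + 5).
Gosper form: A/B · C(k+1)/C(k) with A=3*k + 6, B=1, C=k + 5/3.
f must satisfy (3*k + 6)·f(k+1) − (1)·f(k) = k + 5/3.
deg f ≤ 0 (via 1,0,1).
A polynomial solution: f(k) = 1/3.
So s_k = (B(k−1)f/C)·t_k = (1/(3*k + 5))·t_k = -2*3**k*factorial(k + 1).
Verify: -2*3**k*(3*k + 5)*factorial(k + 1) matches t_k.
s_(n+1) = -6*3**n*factorial(n + 2) and s_(1) = -12, so S(n) = -6*3**n*factorial(n + 2) + 12.

S(n) = - 6 \cdot 3^{n} \left(n + 2\right)! + 12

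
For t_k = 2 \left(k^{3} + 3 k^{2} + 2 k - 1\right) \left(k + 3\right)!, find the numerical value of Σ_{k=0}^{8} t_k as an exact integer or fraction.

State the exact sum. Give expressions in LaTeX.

Compute t_(k+1)/t_k: get (k**4 + 10*k**3 + 35*k**2 + 49*k + 20)/(k**3 + 3*k**2 + 2*k - 1).
Normal form (A,B,C) = (k + 4, 1, k**3 + 3*k**2 + 2*k - 1).
Need (k + 4)·f(k+1) − (1)·f(k) = k**3 + 3*k**2 + 2*k - 1.
deg f ≤ 2 (via 1,0,3).
Solving with deg f ≤ 2: f(k) = (k - 1)**2.
R(k) = B(k−1)·f(k)/C(k) = (k - 1)**2/(k**3 + 3*k**2 + 2*k - 1); s_k = R·t_k = 2*(k - 1)**2*factorial(k + 3).
Δs = 2*(k**3 + 3*k**2 + 2*k - 1)*factorial(k + 3), as required.
Evaluate s at k=9 and k=0: 61312204800 and 12; difference 61312204788.

Σ = 61312204788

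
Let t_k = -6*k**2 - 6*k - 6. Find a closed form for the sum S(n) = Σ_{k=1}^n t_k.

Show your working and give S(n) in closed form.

Compute t_(k+1)/t_k: get (k + (k + 1)**2 + 2)/(k**2 + k + 1).
Gosper form: A/B · C(k+1)/C(k) with A=1, B=1, C=k**2 + k + 1.
Key eq: (1)·f(k+1) = (1)·f(k) + (k**2 + k + 1).
deg f ≤ 3 (via 0,0,2).
Solving with deg f ≤ 3: f(k) = k*(k**2 + 2)/3.
Certificate R = B(k−1)f/C = k*(k**2 + 2)/(3*(k**2 + k + 1)) gives s_k = 2*k*(-k**2 - 2).
s_(k+1) − s_k = -6*k**2 - 6*k - 6 = t_k.
Telescope: S(n) = s_(n+1) − s_(1) = -2*n**3 - 6*n**2 - 10*n - 6 − (-6) = 2*n*(-n**2 - 3*n - 5).

S(n) = 2*n*(-n**2 - 3*n - 5)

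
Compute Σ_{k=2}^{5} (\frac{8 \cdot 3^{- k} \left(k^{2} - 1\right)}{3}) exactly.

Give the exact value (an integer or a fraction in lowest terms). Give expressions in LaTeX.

t_(k+1)/t_k = k*(k + 2)/(3*(k**2 - 1)).
Factor: A=1/3; B=1; C=k**2 - 1.
Need (1/3)·f(k+1) − (1)·f(k) = k**2 - 1.
From deg A=0, deg B=0, deg C=2: d=2.
Solving with deg f ≤ 2: f(k) = -3*k*(k + 1)/2.
Then R = B(k−1)f/C = -3*k/(2*(k - 1)), so s_k = R(k)·t_k = 4*k*(-k - 1)/3**k.
Check: Δs_k = 8*(k**2 - 1)/(3*3**k). ✓
Telescoping: Σ = s_(6) − s_(2) = -56/243 − (-8/3) = 592/243.

Σ = 592/243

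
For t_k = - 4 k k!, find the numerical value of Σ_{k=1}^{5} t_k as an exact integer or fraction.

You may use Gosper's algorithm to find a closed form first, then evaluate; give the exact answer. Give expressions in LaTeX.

The ratio is (k + 1)**2/k.
Gosper form: A/B · C(k+1)/C(k) with A=k + 1, B=1, C=k.
f must satisfy (k + 1)·f(k+1) − (1)·f(k) = k.
Bound: deg f ≤ 0.
Solving with deg f ≤ 0: f(k) = 1.
Get s_k = R·t_k = -4*factorial(k) with R(k) = B(k−1)f(k)/C(k) = 1/k.
s_(k+1) − s_k = -4*k*factorial(k) = t_k.
Evaluate s at k=6 and k=1: -2880 and -4; difference -2876.

Σ = -2876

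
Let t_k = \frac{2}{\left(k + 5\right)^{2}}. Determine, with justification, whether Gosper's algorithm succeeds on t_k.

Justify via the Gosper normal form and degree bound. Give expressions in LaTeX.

No — t_k has no hypergeometric antidifference.

t_(k+1)/t_k = (k + 5)**2/(k + 6)**2.
Gosper form: A/B · C(k+1)/C(k) with A=k**2 + 10*k + 25, B=k**2 + 12*k + 36, C=1.
f must satisfy (k**2 + 10*k + 25)·f(k+1) − (k**2 + 10*k + 25)·f(k) = 1.
From deg A=2, deg B=2, deg C=0: d=0.
Put f(k) = c0: A·f(k+1) − B(k−1)·f(k) − C = -1; need -1 = 0 — inconsistent ⇒ no f, not summable.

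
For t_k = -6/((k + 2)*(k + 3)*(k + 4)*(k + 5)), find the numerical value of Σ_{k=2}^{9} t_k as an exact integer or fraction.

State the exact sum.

Compute t_(k+1)/t_k: get (k + 2)/(k + 6).
Gosper form: A/B · C(k+1)/C(k) with A=k + 2, B=k + 6, C=1.
f must satisfy (k + 2)·f(k+1) − (k + 5)·f(k) = 1.
From deg A=1, deg B=1, deg C=0: d=3.
A polynomial solution: f(k) = k*(k**2 + 9*k + 26)/72.
So s_k = (B(k−1)f/C)·t_k = (k*(k + 5)*(k**2 + 9*k + 26)/72)·t_k = k*(-k**2 - 9*k - 26)/(12*(k + 2)*(k + 3)*(k + 4)).
s_(k+1) − s_k = -6/(k**4 + 14*k**3 + 71*k**2 + 154*k + 120) = t_k.
Sum = s_(10) − s_(2); s_(10) = -15/182, s_(2) = -1/15 ⇒ -43/2730.

Σ = -43/2730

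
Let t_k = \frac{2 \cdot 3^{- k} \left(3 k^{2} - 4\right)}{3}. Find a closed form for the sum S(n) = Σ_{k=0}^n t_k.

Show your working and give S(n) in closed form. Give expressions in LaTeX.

S(n) = 3^{- n - 1} \left(- 3^{n + 1} - 3 n^{2} - 9 n - 5\right)

The ratio is (3*(k + 1)**2 - 4)/(3*(3*k**2 - 4)).
So A=1/3 and B=1, with C=k**2 - 4/3.
Solve (1/3)·f(k+1) − (1)·f(k) = k**2 - 4/3.
deg f ≤ 2 (via 0,0,2).
A polynomial solution: f(k) = -(3*k**2 + 3*k - 1)/2.
R(k) = B(k−1)·f(k)/C(k) = -3*(3*k**2 + 3*k - 1)/(2*(3*k**2 - 4)); s_k = R·t_k = (-3*k**2 - 3*k + 1)/3**k.
Verify: 2*(3*k**2 - 4)/(3*3**k) matches t_k.
Σ_(k=0)^n t_k = s_(n+1) − s_(0) = (3**(-n - 1)*(-3*n**2 - 9*n - 5)) − (1), i.e. 3**(-n - 1)*(-3**(n + 1) - 3*n**2 - 9*n - 5).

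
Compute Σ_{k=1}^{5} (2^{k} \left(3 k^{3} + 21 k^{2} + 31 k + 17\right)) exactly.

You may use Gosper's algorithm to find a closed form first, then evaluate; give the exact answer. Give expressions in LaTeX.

t_(k+1)/t_k = 2*(3*k**3 + 30*k**2 + 82*k + 72)/(3*k**3 + 21*k**2 + 31*k + 17).
Gosper form: A/B · C(k+1)/C(k) with A=2, B=1, C=k**3 + 7*k**2 + 31*k/3 + 17/3.
Key eq: (2)·f(k+1) = (1)·f(k) + (k**3 + 7*k**2 + 31*k/3 + 17/3).
From deg A=0, deg B=0, deg C=3: d=3.
Match coefficients ⇒ f(k) = (3*k**3 + 3*k**2 + k + 3)/3.
Certificate R = B(k−1)f/C = (3*k**3 + 3*k**2 + k + 3)/(3*k**3 + 21*k**2 + 31*k + 17) gives s_k = 2**k*(3*k**3 + 3*k**2 + k + 3).
Δs = 2**k*(3*k**3 + 21*k**2 + 31*k + 17), as required.
Evaluate s at k=6 and k=1: 48960 and 20; difference 48940.

Σ = 48940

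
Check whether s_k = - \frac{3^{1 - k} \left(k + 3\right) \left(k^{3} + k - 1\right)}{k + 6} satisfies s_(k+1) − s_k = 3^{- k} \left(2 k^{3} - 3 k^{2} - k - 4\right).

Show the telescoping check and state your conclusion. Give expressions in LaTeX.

Invalid: residual \frac{3 \cdot 3^{- k} \left(- 2 k^{4} - 12 k^{3} + 19 k^{2} + 7 k + 27\right)}{k^{2} + 13 k + 42} ≠ 0.

s_(k+1) = -(k + 4)*(k + (k + 1)**3)/(3**k*(k + 7))
s_(k+1) − s_k = (2*k**5 + 17*k**4 + 8*k**3 - 86*k**2 - 73*k - 87)/(3**k*(k**2 + 13*k + 42))
(s_(k+1) − s_k) − t_k = 3*(-2*k**4 - 12*k**3 + 19*k**2 + 7*k + 27)/(3**k*(k**2 + 13*k + 42))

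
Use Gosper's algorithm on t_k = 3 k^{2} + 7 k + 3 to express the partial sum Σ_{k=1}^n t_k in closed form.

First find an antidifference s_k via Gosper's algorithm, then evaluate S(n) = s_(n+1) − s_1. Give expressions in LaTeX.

S(n) = n \left(n^{2} + 5 n + 7\right)

Ratio r(k) = (3*k**2 + 13*k + 13)/(3*k**2 + 7*k + 3).
So A=1 and B=1, with C=k**2 + 7*k/3 + 1.
Solve (1)·f(k+1) − (1)·f(k) = k**2 + 7*k/3 + 1.
deg f ≤ 3 (via 0,0,2).
Coefficient equations give f(k) = k**2*(k + 2)/3.
So s_k = (B(k−1)f/C)·t_k = (k**2*(k + 2)/(3*k**2 + 7*k + 3))·t_k = k**2*(k + 2).
Verify: 3*k**2 + 7*k + 3 matches t_k.
Σ_(k=1)^n t_k = s_(n+1) − s_(1) = (n**3 + 5*n**2 + 7*n + 3) − (3), i.e. n*(n**2 + 5*n + 7).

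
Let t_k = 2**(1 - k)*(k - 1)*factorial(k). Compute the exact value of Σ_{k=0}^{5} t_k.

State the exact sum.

Ratio r(k) = k*(k + 1)/(2*(k - 1)).
Take A(k)=k/2 + 1/2, B(k)=1, C(k)=k - 1.
Need (k/2 + 1/2)·f(k+1) − (1)·f(k) = k - 1.
Degrees (1,0,1) ⇒ d ≤ 0.
Coefficient equations give f(k) = 2.
Get s_k = R·t_k = 2**(2 - k)*factorial(k) with R(k) = B(k−1)f(k)/C(k) = 2/(k - 1).
Check: Δs_k = 2**(1 - k)*(k - 1)*factorial(k). ✓
Evaluate s at k=6 and k=0: 45 and 4; difference 41.

Σ = 41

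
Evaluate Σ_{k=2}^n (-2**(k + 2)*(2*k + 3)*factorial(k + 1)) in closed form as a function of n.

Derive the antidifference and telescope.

S(n) = -8*2**n*factorial(n + 2) + 96

Step 1: r(k) = 2*(k + 2)*(2*k + 5)/(2*k + 3).
A = 2*k + 4, B = 1, C = k + 3/2.
Need (2*k + 4)·f(k+1) − (1)·f(k) = k + 3/2.
Bound: deg f ≤ 0.
Match coefficients ⇒ f(k) = 1/2.
R(k) = B(k−1)·f(k)/C(k) = 1/(2*k + 3); s_k = R·t_k = -2**(k + 2)*factorial(k + 1).
Check: Δs_k = -2**(k + 2)*(2*k + 3)*factorial(k + 1). ✓
Σ_(k=2)^n t_k = s_(n+1) − s_(2) = (-2**(n + 3)*factorial(n + 2)) − (-96), i.e. -8*2**n*factorial(n + 2) + 96.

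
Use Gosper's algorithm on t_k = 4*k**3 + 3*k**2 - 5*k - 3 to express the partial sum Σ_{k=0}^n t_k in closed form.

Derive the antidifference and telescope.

The ratio is (4*k**3 + 15*k**2 + 13*k - 1)/(4*k**3 + 3*k**2 - 5*k - 3).
Factor: A=1; B=1; C=k**3 + 3*k**2/4 - 5*k/4 - 3/4.
f must satisfy (1)·f(k+1) − (1)·f(k) = k**3 + 3*k**2/4 - 5*k/4 - 3/4.
d = 4 from the (0,0,3) case.
A polynomial solution: f(k) = k**2*(k**2 - k - 3)/4.
Certificate R = B(k−1)f/C = k**2*(k**2 - k - 3)/(4*k**3 + 3*k**2 - 5*k - 3) gives s_k = k**2*(k**2 - k - 3).
Check: Δs_k = 4*k**3 + 3*k**2 - 5*k - 3. ✓
Telescope: S(n) = s_(n+1) − s_(0) = n**4 + 3*n**3 - 5*n - 3 − (0) = n**4 + 3*n**3 - 5*n - 3.

S(n) = n**4 + 3*n**3 - 5*n - 3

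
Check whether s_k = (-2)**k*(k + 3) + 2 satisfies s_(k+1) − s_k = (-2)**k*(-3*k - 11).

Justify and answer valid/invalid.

s_(k+1) = -2*(-2)**k*(k + 4) + 2
s_(k+1) − s_k = (-2)**k*(-3*k - 11)
(s_(k+1) − s_k) − t_k = 0

valid; difference matches t_k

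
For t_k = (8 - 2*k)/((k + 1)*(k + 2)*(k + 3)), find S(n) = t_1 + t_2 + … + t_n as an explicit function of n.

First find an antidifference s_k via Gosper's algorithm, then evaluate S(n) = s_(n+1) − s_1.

r(k) = (k - 3)*(k + 1)/((k - 4)*(k + 4)) after simplifying.
Factor: A=k + 1; B=k + 4; C=k - 4.
Key eq: (k + 1)·f(k+1) = (k + 3)·f(k) + (k - 4).
Bound: deg f ≤ 2.
A polynomial solution: f(k) = -k*(3*k + 13)/4.
R(k) = B(k−1)·f(k)/C(k) = -k*(k + 3)*(3*k + 13)/(4*(k - 4)); s_k = R·t_k = k*(3*k + 13)/(2*(k + 1)*(k + 2)).
s_(k+1) − s_k = 2*(4 - k)/(k**3 + 6*k**2 + 11*k + 6) = t_k.
Σ_(k=1)^n t_k = s_(n+1) − s_(1) = ((3*n**2 + 19*n + 16)/(2*(n**2 + 5*n + 6))) − (4/3), i.e. n*(n + 17)/(6*(n**2 + 5*n + 6)).

S(n) = n*(n + 17)/(6*(n**2 + 5*n + 6))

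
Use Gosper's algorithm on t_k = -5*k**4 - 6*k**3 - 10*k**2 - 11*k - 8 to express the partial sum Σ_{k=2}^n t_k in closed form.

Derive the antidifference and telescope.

Ratio r(k) = (5*k**4 + 26*k**3 + 58*k**2 + 69*k + 40)/(5*k**4 + 6*k**3 + 10*k**2 + 11*k + 8).
Normal form (A,B,C) = (1, 1, k**4 + 6*k**3/5 + 2*k**2 + 11*k/5 + 8/5).
Need (1)·f(k+1) − (1)·f(k) = k**4 + 6*k**3/5 + 2*k**2 + 11*k/5 + 8/5.
Bound: deg f ≤ 5.
Coefficient equations give f(k) = k*(k**4 - k**3 + 2*k**2 + 2*k + 4)/5.
Then R = B(k−1)f/C = k*(k**4 - k**3 + 2*k**2 + 2*k + 4)/(5*k**4 + 6*k**3 + 10*k**2 + 11*k + 8), so s_k = R(k)·t_k = k*(-k**4 + k**3 - 2*k**2 - 2*k - 4).
s_(k+1) − s_k = -5*k**4 - 6*k**3 - 10*k**2 - 11*k - 8 = t_k.
s_(n+1) = -n**5 - 4*n**4 - 8*n**3 - 12*n**2 - 15*n - 8 and s_(2) = -48, so S(n) = -n**5 - 4*n**4 - 8*n**3 - 12*n**2 - 15*n + 40.

S(n) = -n**5 - 4*n**4 - 8*n**3 - 12*n**2 - 15*n + 40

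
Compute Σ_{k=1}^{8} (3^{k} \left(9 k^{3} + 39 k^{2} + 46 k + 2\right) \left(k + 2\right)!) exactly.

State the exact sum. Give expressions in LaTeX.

Σ = 182278310860800

The ratio is 3*(9*k**4 + 93*k**3 + 349*k**2 + 549*k + 288)/(9*k**3 + 39*k**2 + 46*k + 2).
Take A(k)=3*k + 9, B(k)=1, C(k)=k**3 + 13*k**2/3 + 46*k/9 + 2/9.
Key eq: (3*k + 9)·f(k+1) = (1)·f(k) + (k**3 + 13*k**2/3 + 46*k/9 + 2/9).
From deg A=1, deg B=0, deg C=3: d=2.
Coefficient equations give f(k) = (k - 1)*(3*k + 2)/9.
Get s_k = R·t_k = 3**k*(k - 1)*(3*k + 2)*factorial(k + 2) with R(k) = B(k−1)f(k)/C(k) = (k - 1)*(3*k + 2)/(9*k**3 + 39*k**2 + 46*k + 2).
Δs = 3**k*(9*k**3 + 39*k**2 + 46*k + 2)*factorial(k + 2), as required.
Σ_(k=1)^(8) t_k = s_(9) − s_(1) = 182278310860800 − (0) = 182278310860800.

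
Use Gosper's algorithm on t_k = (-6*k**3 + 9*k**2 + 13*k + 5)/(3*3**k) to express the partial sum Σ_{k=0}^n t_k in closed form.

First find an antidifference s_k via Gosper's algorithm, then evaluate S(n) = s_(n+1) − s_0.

t_(k+1)/t_k = (6*k**3 + 9*k**2 - 13*k - 21)/(3*(6*k**3 - 9*k**2 - 13*k - 5)).
Take A(k)=1/3, B(k)=1, C(k)=k**3 - 3*k**2/2 - 13*k/6 - 5/6.
Set up (1/3)·f(k+1) − (1)·f(k) − (k**3 - 3*k**2/2 - 13*k/6 - 5/6) = 0.
Bound: deg f ≤ 3.
Solve for f: f(k) = -(3*k**3 - 2*k - 2)/2 (degree 3 ≤ 3).
So s_k = (B(k−1)f/C)·t_k = (-3*(3*k**3 - 2*k - 2)/((2*k - 5)*(3*k**2 + 3*k + 1)))·t_k = (3*k**3 - 2*k - 2)/3**k.
Δs = (-6*k**3 + 9*k**2 + 13*k + 5)/(3*3**k), as required.
Evaluate: s_(n+1) = 3**(-n - 1)*(3*n**3 + 9*n**2 + 7*n - 1); subtract s_(0) = -2 ⇒ S(n) = (6*3**n + 3*n**3 + 9*n**2 + 7*n - 1)/(3*3**n).

S(n) = (6*3**n + 3*n**3 + 9*n**2 + 7*n - 1)/(3*3**n)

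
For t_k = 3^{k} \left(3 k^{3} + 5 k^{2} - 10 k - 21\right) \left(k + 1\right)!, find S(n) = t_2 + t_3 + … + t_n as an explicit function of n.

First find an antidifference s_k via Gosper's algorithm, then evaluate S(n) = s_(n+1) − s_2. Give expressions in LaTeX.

S(n) = 3 \cdot 3^{n} n^{2} \left(n + 2\right)! - 12 \cdot 3^{n} \left(n + 2\right)! + 162

t_(k+1)/t_k = 3*(3*k**4 + 20*k**3 + 37*k**2 - 5*k - 46)/(3*k**3 + 5*k**2 - 10*k - 21).
So A=3*k + 6 and B=1, with C=k**3 + 5*k**2/3 - 10*k/3 - 7.
Key eq: (3*k + 6)·f(k+1) = (1)·f(k) + (k**3 + 5*k**2/3 - 10*k/3 - 7).
Bound: deg f ≤ 2.
Coefficient equations give f(k) = (k - 3)*(k + 1)/3.
R(k) = B(k−1)·f(k)/C(k) = (k - 3)*(k + 1)/(3*k**3 + 5*k**2 - 10*k - 21); s_k = R·t_k = 3**k*(k - 3)*(k + 1)*factorial(k + 1).
Check: Δs_k = 3**k*(3*k**3 + 5*k**2 - 10*k - 21)*factorial(k + 1). ✓
Evaluate: s_(n+1) = 3**(n + 1)*(n - 2)*(n + 2)*factorial(n + 2); subtract s_(2) = -162 ⇒ S(n) = 3*3**n*n**2*factorial(n + 2) - 12*3**n*factorial(n + 2) + 162.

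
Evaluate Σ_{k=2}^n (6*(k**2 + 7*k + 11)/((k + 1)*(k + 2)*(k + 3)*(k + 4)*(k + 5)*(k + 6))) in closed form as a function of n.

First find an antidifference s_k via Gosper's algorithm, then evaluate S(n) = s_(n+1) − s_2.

S(n) = 2*(n**3 + 12*n**2 + 44*n - 57)/(105*(n**3 + 12*n**2 + 44*n + 48))

t_(k+1)/t_k = (k + 1)*(7*k + (k + 1)**2 + 18)/((k + 7)*(k**2 + 7*k + 11)).
Normal form (A,B,C) = (k + 1, k + 7, k**2 + 7*k + 11).
Set up (k + 1)·f(k+1) − (k + 6)·f(k) − (k**2 + 7*k + 11) = 0.
Degrees (1,1,2) ⇒ d ≤ 5.
A polynomial solution: f(k) = k*(k + 2)*(k + 4)*(k**2 + 9*k + 23)/45.
Certificate R = B(k−1)f/C = k*(k + 2)*(k + 4)*(k + 6)*(k**2 + 9*k + 23)/(45*(k**2 + 7*k + 11)) gives s_k = 2*k*(k**2 + 9*k + 23)/(15*(k**3 + 9*k**2 + 23*k + 15)).
s_(k+1) − s_k = 6*(k**2 + 7*k + 11)/(k**6 + 21*k**5 + 175*k**4 + 735*k**3 + 1624*k**2 + 1764*k + 720) = t_k.
s_(n+1) = 2*(n**3 + 12*n**2 + 44*n + 33)/(15*(n**3 + 12*n**2 + 44*n + 48)) and s_(2) = 4/35, so S(n) = 2*(n**3 + 12*n**2 + 44*n - 57)/(105*(n**3 + 12*n**2 + 44*n + 48)).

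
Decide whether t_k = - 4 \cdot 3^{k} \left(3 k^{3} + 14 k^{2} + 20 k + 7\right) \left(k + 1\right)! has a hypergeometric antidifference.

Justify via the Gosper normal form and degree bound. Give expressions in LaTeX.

r(k) = 3*(3*k**4 + 29*k**3 + 103*k**2 + 158*k + 88)/(3*k**3 + 14*k**2 + 20*k + 7) after simplifying.
So A=3*k + 6 and B=1, with C=k**3 + 14*k**2/3 + 20*k/3 + 7/3.
Set up (3*k + 6)·f(k+1) − (1)·f(k) − (k**3 + 14*k**2/3 + 20*k/3 + 7/3) = 0.
Degrees (1,0,3) ⇒ d ≤ 2.
Solving with deg f ≤ 2: f(k) = (k**2 + k - 1)/3.
R(k) = B(k−1)·f(k)/C(k) = (k**2 + k - 1)/(3*k**3 + 14*k**2 + 20*k + 7); s_k = R·t_k = -4*3**k*(k**2 + k - 1)*factorial(k + 1).
Check: Δs_k = -4*3**k*(3*k**3 + 14*k**2 + 20*k + 7)*factorial(k + 1). ✓

Yes. s_k = - 4 \cdot 3^{k} \left(k^{2} + k - 1\right) \left(k + 1\right)!.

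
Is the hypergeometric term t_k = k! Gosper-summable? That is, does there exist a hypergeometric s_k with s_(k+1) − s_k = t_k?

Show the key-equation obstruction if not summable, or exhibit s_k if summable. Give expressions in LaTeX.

Ratio r(k) = k + 1.
A = k + 1, B = 1, C = 1.
Solve (k + 1)·f(k+1) − (1)·f(k) = 1.
Degrees (1,0,0) ⇒ d ≤ -1.
Bound -1 < 0, so the key equation has no polynomial solution.

No — negative degree bound, so no certificate f.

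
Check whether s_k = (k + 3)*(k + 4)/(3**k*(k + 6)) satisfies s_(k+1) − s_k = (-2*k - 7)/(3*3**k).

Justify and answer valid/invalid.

Invalid: residual 2*(k**2 + 11*k + 27)/(3**k*(k**2 + 13*k + 42)) ≠ 0.

s_(k+1) = (k + 4)*(k + 5)/(3*3**k*(k + 7))
s_(k+1) − s_k = (k + 4)*(-3*(k + 3)*(k + 7) + (k + 5)*(k + 6))/(3*3**k*(k + 6)*(k + 7))
(s_(k+1) − s_k) − t_k = 2*(k**2 + 11*k + 27)/(3**k*(k**2 + 13*k + 42))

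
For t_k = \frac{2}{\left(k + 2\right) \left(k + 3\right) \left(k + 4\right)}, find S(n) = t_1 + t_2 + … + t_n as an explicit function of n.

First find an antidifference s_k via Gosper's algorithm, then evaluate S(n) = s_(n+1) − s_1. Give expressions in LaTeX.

r(k) = (k + 2)/(k + 5) after simplifying.
Gosper form: A/B · C(k+1)/C(k) with A=k + 2, B=k + 5, C=1.
Key eq: (k + 2)·f(k+1) = (k + 4)·f(k) + (1).
From deg A=1, deg B=1, deg C=0: d=2.
Match coefficients ⇒ f(k) = k*(k + 5)/12.
Then R = B(k−1)f/C = k*(k + 4)*(k + 5)/12, so s_k = R(k)·t_k = k*(k + 5)/(6*(k + 2)*(k + 3)).
s_(k+1) − s_k = 2/(k**3 + 9*k**2 + 26*k + 24) = t_k.
Evaluate: s_(n+1) = (n**2 + 7*n + 6)/(6*(n**2 + 7*n + 12)); subtract s_(1) = 1/12 ⇒ S(n) = n*(n + 7)/(12*(n**2 + 7*n + 12)).

S(n) = \frac{n \left(n + 7\right)}{12 \left(n^{2} + 7 n + 12\right)}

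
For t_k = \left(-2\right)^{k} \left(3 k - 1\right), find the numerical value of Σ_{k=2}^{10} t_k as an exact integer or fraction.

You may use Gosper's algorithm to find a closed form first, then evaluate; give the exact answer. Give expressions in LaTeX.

Step 1: r(k) = 2*(-3*k - 2)/(3*k - 1).
Normal form (A,B,C) = (-2, 1, k - 1/3).
f must satisfy (-2)·f(k+1) − (1)·f(k) = k - 1/3.
Bound: deg f ≤ 1.
Solve for f: f(k) = -(k - 1)/3 (degree 1 ≤ 1).
Then R = B(k−1)f/C = -(k - 1)/(3*k - 1), so s_k = R(k)·t_k = (-2)**k*(1 - k).
Δs = (-2)**k*(3*k - 1), as required.
Evaluate s at k=11 and k=2: 20480 and -4; difference 20484.

Σ = 20484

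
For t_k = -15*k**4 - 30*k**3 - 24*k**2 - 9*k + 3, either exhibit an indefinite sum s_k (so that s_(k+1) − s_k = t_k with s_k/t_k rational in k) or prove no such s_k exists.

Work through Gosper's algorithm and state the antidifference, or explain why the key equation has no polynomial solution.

s_k = k*(-3*k**4 + 2*k**2 + 4)

Step 1: r(k) = (5*k**4 + 30*k**3 + 68*k**2 + 69*k + 25)/(5*k**4 + 10*k**3 + 8*k**2 + 3*k - 1).
A = 1, B = 1, C = k**4 + 2*k**3 + 8*k**2/5 + 3*k/5 - 1/5.
Set up (1)·f(k+1) − (1)·f(k) − (k**4 + 2*k**3 + 8*k**2/5 + 3*k/5 - 1/5) = 0.
d = 5 from the (0,0,4) case.
Solve for f: f(k) = k*(3*k**4 - 2*k**2 - 4)/15 (degree 5 ≤ 5).
Then R = B(k−1)f/C = k*(3*k**4 - 2*k**2 - 4)/(3*(5*k**4 + 10*k**3 + 8*k**2 + 3*k - 1)), so s_k = R(k)·t_k = k*(-3*k**4 + 2*k**2 + 4).
Check: Δs_k = -15*k**4 - 30*k**3 - 24*k**2 - 9*k + 3. ✓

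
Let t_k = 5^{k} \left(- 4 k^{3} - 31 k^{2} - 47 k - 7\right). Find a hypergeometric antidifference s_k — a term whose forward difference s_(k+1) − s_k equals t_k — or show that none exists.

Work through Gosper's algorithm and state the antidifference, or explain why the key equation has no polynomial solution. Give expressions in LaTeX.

The ratio is 5*(4*k**3 + 43*k**2 + 121*k + 89)/(4*k**3 + 31*k**2 + 47*k + 7).
Gosper form: A/B · C(k+1)/C(k) with A=5, B=1, C=k**3 + 31*k**2/4 + 47*k/4 + 7/4.
Set up (5)·f(k+1) − (1)·f(k) − (k**3 + 31*k**2/4 + 47*k/4 + 7/4) = 0.
Degrees (0,0,3) ⇒ d ≤ 3.
Solve for f: f(k) = (k**3 + 4*k**2 - 2*k - 2)/4 (degree 3 ≤ 3).
R(k) = B(k−1)·f(k)/C(k) = (k**3 + 4*k**2 - 2*k - 2)/(4*k**3 + 31*k**2 + 47*k + 7); s_k = R·t_k = 5**k*(-k**3 - 4*k**2 + 2*k + 2).
s_(k+1) − s_k = 5**k*(-4*k**3 - 31*k**2 - 47*k - 7) = t_k.

s_k = 5^{k} \left(- k^{3} - 4 k^{2} + 2 k + 2\right)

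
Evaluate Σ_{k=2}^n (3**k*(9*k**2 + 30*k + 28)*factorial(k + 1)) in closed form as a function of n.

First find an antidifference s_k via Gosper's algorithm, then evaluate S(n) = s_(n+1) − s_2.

Compute t_(k+1)/t_k: get 3*(9*k**3 + 66*k**2 + 163*k + 134)/(9*k**2 + 30*k + 28).
Take A(k)=3*k + 6, B(k)=1, C(k)=k**2 + 10*k/3 + 28/9.
Set up (3*k + 6)·f(k+1) − (1)·f(k) − (k**2 + 10*k/3 + 28/9) = 0.
deg f ≤ 1 (via 1,0,2).
Solve for f: f(k) = (3*k + 2)/9 (degree 1 ≤ 1).
Get s_k = R·t_k = 3**k*(3*k + 2)*factorial(k + 1) with R(k) = B(k−1)f(k)/C(k) = (3*k + 2)/(9*k**2 + 30*k + 28).
Verify: 3**k*(9*k**2 + 30*k + 28)*factorial(k + 1) matches t_k.
Evaluate: s_(n+1) = 3**(n + 1)*(3*n + 5)*factorial(n + 2); subtract s_(2) = 432 ⇒ S(n) = 9*3**n*n*factorial(n + 2) + 15*3**n*factorial(n + 2) - 432.

S(n) = 9*3**n*n*factorial(n + 2) + 15*3**n*factorial(n + 2) - 432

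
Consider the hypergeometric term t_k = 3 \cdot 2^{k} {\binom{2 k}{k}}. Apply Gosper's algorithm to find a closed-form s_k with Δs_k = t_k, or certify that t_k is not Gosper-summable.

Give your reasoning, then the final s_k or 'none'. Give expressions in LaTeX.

Step 1: r(k) = 4*(2*k + 1)/(k + 1).
Gosper form: A/B · C(k+1)/C(k) with A=8*k + 4, B=k + 1, C=1.
f must satisfy (8*k + 4)·f(k+1) − (k)·f(k) = 1.
deg f ≤ -1 (via 1,1,0).
Negative degree bound (-1): no f exists, t_k not Gosper-summable.

not Gosper-summable; s_k does not exist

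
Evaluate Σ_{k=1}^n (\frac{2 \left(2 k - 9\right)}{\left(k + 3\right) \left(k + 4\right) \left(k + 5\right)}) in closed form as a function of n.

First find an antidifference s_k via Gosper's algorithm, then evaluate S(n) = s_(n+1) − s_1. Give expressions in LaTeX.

Compute t_(k+1)/t_k: get (k + 3)*(2*k - 7)/((k + 6)*(2*k - 9)).
Gosper form: A/B · C(k+1)/C(k) with A=k + 3, B=k + 6, C=k - 9/2.
Need (k + 3)·f(k+1) − (k + 5)·f(k) = k - 9/2.
From deg A=1, deg B=1, deg C=1: d=2.
A polynomial solution: f(k) = -k*(k + 23)/16.
Then R = B(k−1)f/C = -k*(k + 5)*(k + 23)/(8*(2*k - 9)), so s_k = R(k)·t_k = k*(-k - 23)/(4*(k + 3)*(k + 4)).
Check: Δs_k = 2*(2*k - 9)/(k**3 + 12*k**2 + 47*k + 60). ✓
s_(n+1) = (-n**2 - 25*n - 24)/(4*(n**2 + 9*n + 20)) and s_(1) = -3/10, so S(n) = n*(n - 71)/(20*(n**2 + 9*n + 20)).

S(n) = \frac{n \left(n - 71\right)}{20 \left(n^{2} + 9 n + 20\right)}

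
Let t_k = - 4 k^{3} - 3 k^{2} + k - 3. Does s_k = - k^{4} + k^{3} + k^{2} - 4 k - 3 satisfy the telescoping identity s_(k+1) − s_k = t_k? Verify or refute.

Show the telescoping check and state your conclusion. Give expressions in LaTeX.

Valid: the claim telescopes to t_k.

s_(k+1) = -4*k - (k + 1)**4 + (k + 1)**3 + (k + 1)**2 - 7
s_(k+1) − s_k = -4*k**3 - 3*k**2 + k - 3
(s_(k+1) − s_k) − t_k = 0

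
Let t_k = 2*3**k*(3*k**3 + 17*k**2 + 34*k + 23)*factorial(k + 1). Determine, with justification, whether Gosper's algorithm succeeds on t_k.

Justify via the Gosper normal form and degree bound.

Yes. s_k = 2*3**k*(k + 1)**2*factorial(k + 1).

Ratio r(k) = 3*(3*k**4 + 32*k**3 + 129*k**2 + 231*k + 154)/(3*k**3 + 17*k**2 + 34*k + 23).
Gosper form: A/B · C(k+1)/C(k) with A=3*k + 6, B=1, C=k**3 + 17*k**2/3 + 34*k/3 + 23/3.
Need (3*k + 6)·f(k+1) − (1)·f(k) = k**3 + 17*k**2/3 + 34*k/3 + 23/3.
deg f ≤ 2 (via 1,0,3).
Match coefficients ⇒ f(k) = (k + 1)**2/3.
So s_k = (B(k−1)f/C)·t_k = ((k + 1)**2/(3*k**3 + 17*k**2 + 34*k + 23))·t_k = 2*3**k*(k + 1)**2*factorial(k + 1).
Verify: 2*3**k*(3*k**3 + 17*k**2 + 34*k + 23)*factorial(k + 1) matches t_k.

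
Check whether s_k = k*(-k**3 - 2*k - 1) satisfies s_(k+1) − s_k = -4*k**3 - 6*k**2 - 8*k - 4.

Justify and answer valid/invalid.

s_(k+1) = -(k + 1)*(2*k + (k + 1)**3 + 3)
s_(k+1) − s_k = -4*k**3 - 6*k**2 - 8*k - 4
(s_(k+1) − s_k) − t_k = 0

Valid: the claim telescopes to t_k.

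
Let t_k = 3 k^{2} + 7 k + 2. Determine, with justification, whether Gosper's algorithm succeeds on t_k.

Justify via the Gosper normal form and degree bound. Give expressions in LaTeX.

Yes. s_k = k \left(k^{2} + 2 k - 1\right).

r(k) = (3*k**2 + 13*k + 12)/(3*k**2 + 7*k + 2) after simplifying.
Normal form (A,B,C) = (1, 1, k**2 + 7*k/3 + 2/3).
Need (1)·f(k+1) − (1)·f(k) = k**2 + 7*k/3 + 2/3.
Degrees (0,0,2) ⇒ d ≤ 3.
Match coefficients ⇒ f(k) = k*(k**2 + 2*k - 1)/3.
R(k) = B(k−1)·f(k)/C(k) = k*(k**2 + 2*k - 1)/((k + 2)*(3*k + 1)); s_k = R·t_k = k*(k**2 + 2*k - 1).
Verify: 3*k**2 + 7*k + 2 matches t_k.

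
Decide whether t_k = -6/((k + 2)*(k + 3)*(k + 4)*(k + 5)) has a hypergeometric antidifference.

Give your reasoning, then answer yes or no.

t_(k+1)/t_k = (k + 2)/(k + 6).
Take A(k)=k + 2, B(k)=k + 6, C(k)=1.
Key eq: (k + 2)·f(k+1) = (k + 5)·f(k) + (1).
From deg A=1, deg B=1, deg C=0: d=3.
Coefficient equations give f(k) = k*(k**2 + 9*k + 26)/72.
Then R = B(k−1)f/C = k*(k + 5)*(k**2 + 9*k + 26)/72, so s_k = R(k)·t_k = k*(-k**2 - 9*k - 26)/(12*(k + 2)*(k + 3)*(k + 4)).
Verify: -6/(k**4 + 14*k**3 + 71*k**2 + 154*k + 120) matches t_k.

Yes. s_k = k*(-k**2 - 9*k - 26)/(12*(k + 2)*(k + 3)*(k + 4)).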